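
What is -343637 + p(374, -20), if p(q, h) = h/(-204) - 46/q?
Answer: -192780371/561 ≈ -3.4364e+5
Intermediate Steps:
p(q, h) = -46/q - h/204 (p(q, h) = h*(-1/204) - 46/q = -h/204 - 46/q = -46/q - h/204)
-343637 + p(374, -20) = -343637 + (-46/374 - 1/204*(-20)) = -343637 + (-46*1/374 + 5/51) = -343637 + (-23/187 + 5/51) = -343637 - 14/561 = -192780371/561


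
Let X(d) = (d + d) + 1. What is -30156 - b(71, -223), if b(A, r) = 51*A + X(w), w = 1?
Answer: -33780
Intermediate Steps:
X(d) = 1 + 2*d (X(d) = 2*d + 1 = 1 + 2*d)
b(A, r) = 3 + 51*A (b(A, r) = 51*A + (1 + 2*1) = 51*A + (1 + 2) = 51*A + 3 = 3 + 51*A)
-30156 - b(71, -223) = -30156 - (3 + 51*71) = -30156 - (3 + 3621) = -30156 - 1*3624 = -30156 - 3624 = -33780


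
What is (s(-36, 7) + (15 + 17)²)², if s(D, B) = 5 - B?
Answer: 1044484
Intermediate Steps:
(s(-36, 7) + (15 + 17)²)² = ((5 - 1*7) + (15 + 17)²)² = ((5 - 7) + 32²)² = (-2 + 1024)² = 1022² = 1044484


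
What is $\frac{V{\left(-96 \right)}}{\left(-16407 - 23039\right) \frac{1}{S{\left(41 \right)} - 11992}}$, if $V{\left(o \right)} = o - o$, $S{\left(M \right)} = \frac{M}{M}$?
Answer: $0$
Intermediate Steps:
$S{\left(M \right)} = 1$
$V{\left(o \right)} = 0$
$\frac{V{\left(-96 \right)}}{\left(-16407 - 23039\right) \frac{1}{S{\left(41 \right)} - 11992}} = \frac{0}{\left(-16407 - 23039\right) \frac{1}{1 - 11992}} = \frac{0}{\left(-39446\right) \frac{1}{-11991}} = \frac{0}{\left(-39446\right) \left(- \frac{1}{11991}\right)} = \frac{0}{\frac{39446}{11991}} = 0 \cdot \frac{11991}{39446} = 0$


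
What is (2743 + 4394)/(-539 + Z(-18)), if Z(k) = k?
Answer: -7137/557 ≈ -12.813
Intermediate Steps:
(2743 + 4394)/(-539 + Z(-18)) = (2743 + 4394)/(-539 - 18) = 7137/(-557) = 7137*(-1/557) = -7137/557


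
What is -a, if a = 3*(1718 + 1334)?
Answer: -9156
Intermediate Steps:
a = 9156 (a = 3*3052 = 9156)
-a = -1*9156 = -9156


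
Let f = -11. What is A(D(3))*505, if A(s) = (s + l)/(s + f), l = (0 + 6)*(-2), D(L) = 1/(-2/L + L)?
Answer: 40905/74 ≈ 552.77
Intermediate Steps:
D(L) = 1/(L - 2/L)
l = -12 (l = 6*(-2) = -12)
A(s) = (-12 + s)/(-11 + s) (A(s) = (s - 12)/(s - 11) = (-12 + s)/(-11 + s))
A(D(3))*505 = ((-12 + 3/(-2 + 3²))/(-11 + 3/(-2 + 3²)))*505 = ((-12 + 3/(-2 + 9))/(-11 + 3/(-2 + 9)))*505 = ((-12 + 3/7)/(-11 + 3/7))*505 = (-81/7/(-74/7))*505 = -7/74*(-81/7)*505 = (81/74)*505 = 40905/74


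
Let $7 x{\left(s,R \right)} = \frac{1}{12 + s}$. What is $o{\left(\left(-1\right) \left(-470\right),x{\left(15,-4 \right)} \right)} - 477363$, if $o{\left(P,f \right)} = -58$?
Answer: $-477421$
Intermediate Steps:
$x{\left(s,R \right)} = \frac{1}{7 \left(12 + s\right)}$
$o{\left(\left(-1\right) \left(-470\right),x{\left(15,-4 \right)} \right)} - 477363 = -58 - 477363 = -477421$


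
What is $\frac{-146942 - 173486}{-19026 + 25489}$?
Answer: $- \frac{320428}{6463} \approx -49.579$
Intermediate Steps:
$\frac{-146942 - 173486}{-19026 + 25489} = - \frac{320428}{6463}$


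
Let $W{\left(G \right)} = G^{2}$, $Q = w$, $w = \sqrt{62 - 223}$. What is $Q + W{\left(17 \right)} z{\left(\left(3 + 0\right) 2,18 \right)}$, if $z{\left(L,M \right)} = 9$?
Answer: $2601 + i \sqrt{161} \approx 2601.0 + 12.689 i$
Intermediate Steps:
$w = i \sqrt{161}$ ($w = \sqrt{-161} = i \sqrt{161} \approx 12.689 i$)
$Q = i \sqrt{161} \approx 12.689 i$
$Q + W{\left(17 \right)} z{\left(\left(3 + 0\right) 2,18 \right)} = i \sqrt{161} + 17^{2} \cdot 9 = i \sqrt{161} + 289 \cdot 9 = i \sqrt{161} + 2601 = 2601 + i \sqrt{161}$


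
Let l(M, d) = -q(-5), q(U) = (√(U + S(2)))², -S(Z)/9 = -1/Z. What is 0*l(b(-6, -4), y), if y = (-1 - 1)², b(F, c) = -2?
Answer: 0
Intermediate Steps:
S(Z) = 9/Z (S(Z) = -(-9)/Z = 9/Z)
q(U) = 9/2 + U (q(U) = (√(U + 9/2))² = (√(9/2 + U))² = 9/2 + U)
y = 4 (y = (-2)² = 4)
l(M, d) = ½ (l(M, d) = -(9/2 - 5) = -1*(-½) = ½)
0*l(b(-6, -4), y) = 0*(½) = 0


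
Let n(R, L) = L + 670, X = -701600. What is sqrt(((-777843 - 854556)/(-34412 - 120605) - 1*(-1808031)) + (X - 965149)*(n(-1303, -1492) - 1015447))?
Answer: sqrt(40704085388623843466751)/155017 ≈ 1.3015e+6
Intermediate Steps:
n(R, L) = 670 + L
sqrt(((-777843 - 854556)/(-34412 - 120605) - 1*(-1808031)) + (X - 965149)*(n(-1303, -1492) - 1015447)) = sqrt(((-777843 - 854556)/(-34412 - 120605) - 1*(-1808031)) + (-701600 - 965149)*((670 - 1492) - 1015447)) = sqrt((-1632399/(-155017) + 1808031) - 1666749*(-822 - 1015447)) = sqrt((-1632399*(-1/155017) + 1808031) - 1666749*(-1016269)) = sqrt((1632399/155017 + 1808031) + 1693865339481) = sqrt(280277173926/155017 + 1693865339481) = sqrt(262578203607500103/155017) = sqrt(40704085388623843466751)/155017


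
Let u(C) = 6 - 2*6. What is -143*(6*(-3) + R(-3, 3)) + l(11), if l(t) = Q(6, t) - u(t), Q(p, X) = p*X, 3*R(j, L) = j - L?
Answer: 2932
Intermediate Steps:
R(j, L) = -L/3 + j/3 (R(j, L) = (j - L)/3 = -L/3 + j/3)
Q(p, X) = X*p
u(C) = -6 (u(C) = 6 - 12 = -6)
l(t) = 6 + 6*t (l(t) = t*6 - 1*(-6) = 6*t + 6 = 6 + 6*t)
-143*(6*(-3) + R(-3, 3)) + l(11) = -143*(6*(-3) + (-1/3*3 + (1/3)*(-3))) + (6 + 6*11) = -143*(-18 + (-1 - 1)) + (6 + 66) = -143*(-18 - 2) + 72 = -143*(-20) + 72 = 2860 + 72 = 2932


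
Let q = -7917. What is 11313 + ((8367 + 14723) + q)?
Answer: 26486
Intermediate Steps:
11313 + ((8367 + 14723) + q) = 11313 + ((8367 + 14723) - 7917) = 11313 + (23090 - 7917) = 11313 + 15173 = 26486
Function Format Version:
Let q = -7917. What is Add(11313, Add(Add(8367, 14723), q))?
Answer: 26486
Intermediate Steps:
Add(11313, Add(Add(8367, 14723), q)) = Add(11313, Add(Add(8367, 14723), -7917)) = Add(11313, Add(23090, -7917)) = Add(11313, 15173) = 26486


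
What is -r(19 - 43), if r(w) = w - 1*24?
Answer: 48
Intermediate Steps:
r(w) = -24 + w (r(w) = w - 24 = -24 + w)
-r(19 - 43) = -(-24 + (19 - 43)) = -(-24 - 24) = -1*(-48) = 48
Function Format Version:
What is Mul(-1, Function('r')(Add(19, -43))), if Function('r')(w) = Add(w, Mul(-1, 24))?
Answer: 48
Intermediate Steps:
Function('r')(w) = Add(-24, w) (Function('r')(w) = Add(w, -24) = Add(-24, w))
Mul(-1, Function('r')(Add(19, -43))) = Mul(-1, Add(-24, Add(19, -43))) = Mul(-1, Add(-24, -24)) = Mul(-1, -48) = 48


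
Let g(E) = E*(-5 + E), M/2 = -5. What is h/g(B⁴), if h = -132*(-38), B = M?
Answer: 627/12493750 ≈ 5.0185e-5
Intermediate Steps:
M = -10 (M = 2*(-5) = -10)
B = -10
h = 5016
h/g(B⁴) = 5016/(((-10)⁴*(-5 + (-10)⁴))) = 5016/((10000*(-5 + 10000))) = 5016/((10000*9995)) = 5016/99950000 = 5016*(1/99950000) = 627/12493750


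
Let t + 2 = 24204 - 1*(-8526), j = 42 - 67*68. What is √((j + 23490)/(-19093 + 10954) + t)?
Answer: 2*√541964241006/8139 ≈ 180.90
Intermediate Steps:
j = -4514 (j = 42 - 4556 = -4514)
t = 32728 (t = -2 + (24204 - 1*(-8526)) = -2 + (24204 + 8526) = -2 + 32730 = 32728)
√((j + 23490)/(-19093 + 10954) + t) = √((-4514 + 23490)/(-19093 + 10954) + 32728) = √(18976/(-8139) + 32728) = √(18976*(-1/8139) + 32728) = √(-18976/8139 + 32728) = √(266354216/8139) = 2*√541964241006/8139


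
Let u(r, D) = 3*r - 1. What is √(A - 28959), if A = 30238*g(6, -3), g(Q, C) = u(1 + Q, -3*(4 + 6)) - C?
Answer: √666515 ≈ 816.40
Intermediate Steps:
u(r, D) = -1 + 3*r
g(Q, C) = 2 - C + 3*Q (g(Q, C) = (-1 + 3*(1 + Q)) - C = (-1 + (3 + 3*Q)) - C = (2 + 3*Q) - C = 2 - C + 3*Q)
A = 695474 (A = 30238*(2 - 1*(-3) + 3*6) = 30238*(2 + 3 + 18) = 30238*23 = 695474)
√(A - 28959) = √(695474 - 28959) = √666515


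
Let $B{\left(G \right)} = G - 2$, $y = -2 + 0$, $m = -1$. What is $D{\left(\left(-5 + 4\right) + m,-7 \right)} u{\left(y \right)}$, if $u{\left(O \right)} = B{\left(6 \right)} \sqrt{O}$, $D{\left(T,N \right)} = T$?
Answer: $- 8 i \sqrt{2} \approx - 11.314 i$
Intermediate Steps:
$y = -2$
$B{\left(G \right)} = -2 + G$
$u{\left(O \right)} = 4 \sqrt{O}$ ($u{\left(O \right)} = \left(-2 + 6\right) \sqrt{O} = 4 \sqrt{O}$)
$D{\left(\left(-5 + 4\right) + m,-7 \right)} u{\left(y \right)} = \left(\left(-5 + 4\right) - 1\right) 4 \sqrt{-2} = \left(-1 - 1\right) 4 i \sqrt{2} = - 2 \cdot 4 i \sqrt{2} = - 8 i \sqrt{2}$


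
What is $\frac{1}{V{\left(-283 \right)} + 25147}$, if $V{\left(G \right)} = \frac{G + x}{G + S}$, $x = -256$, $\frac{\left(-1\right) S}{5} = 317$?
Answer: $\frac{1868}{46975135} \approx 3.9766 \cdot 10^{-5}$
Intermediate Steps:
$S = -1585$ ($S = \left(-5\right) 317 = -1585$)
$V{\left(G \right)} = \frac{-256 + G}{-1585 + G}$ ($V{\left(G \right)} = \frac{G - 256}{G - 1585} = \frac{-256 + G}{-1585 + G}$)
$\frac{1}{V{\left(-283 \right)} + 25147} = \frac{1}{\frac{-256 - 283}{-1585 - 283} + 25147} = \frac{1}{\frac{1}{-1868} \left(-539\right) + 25147} = \frac{1}{\left(- \frac{1}{1868}\right) \left(-539\right) + 25147} = \frac{1}{\frac{539}{1868} + 25147} = \frac{1}{\frac{46975135}{1868}} = \frac{1868}{46975135}$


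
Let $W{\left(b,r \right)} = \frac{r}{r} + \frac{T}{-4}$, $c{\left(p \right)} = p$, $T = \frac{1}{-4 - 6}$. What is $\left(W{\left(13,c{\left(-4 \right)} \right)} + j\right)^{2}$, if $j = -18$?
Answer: $\frac{461041}{1600} \approx 288.15$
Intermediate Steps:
$T = - \frac{1}{10}$ ($T = \frac{1}{-10} = - \frac{1}{10} \approx -0.1$)
$W{\left(b,r \right)} = \frac{41}{40}$ ($W{\left(b,r \right)} = \frac{r}{r} - \frac{1}{10 \left(-4\right)} = 1 - - \frac{1}{40} = 1 + \frac{1}{40} = \frac{41}{40}$)
$\left(W{\left(13,c{\left(-4 \right)} \right)} + j\right)^{2} = \left(\frac{41}{40} - 18\right)^{2} = \left(- \frac{679}{40}\right)^{2} = \frac{461041}{1600}$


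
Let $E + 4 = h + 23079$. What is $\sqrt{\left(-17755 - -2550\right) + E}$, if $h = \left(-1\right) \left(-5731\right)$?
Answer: $\sqrt{13601} \approx 116.62$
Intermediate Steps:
$h = 5731$
$E = 28806$ ($E = -4 + \left(5731 + 23079\right) = -4 + 28810 = 28806$)
$\sqrt{\left(-17755 - -2550\right) + E} = \sqrt{\left(-17755 - -2550\right) + 28806} = \sqrt{\left(-17755 + 2550\right) + 28806} = \sqrt{-15205 + 28806} = \sqrt{13601}$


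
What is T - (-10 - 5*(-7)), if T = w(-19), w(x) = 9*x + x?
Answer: -215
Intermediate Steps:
w(x) = 10*x
T = -190 (T = 10*(-19) = -190)
T - (-10 - 5*(-7)) = -190 - (-10 - 5*(-7)) = -190 - (-10 + 35) = -190 - 1*25 = -190 - 25 = -215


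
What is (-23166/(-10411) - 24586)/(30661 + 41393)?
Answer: -127970840/375077097 ≈ -0.34119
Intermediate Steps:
(-23166/(-10411) - 24586)/(30661 + 41393) = (-23166*(-1/10411) - 24586)/72054 = (23166/10411 - 24586)*(1/72054) = -255941680/10411*1/72054 = -127970840/375077097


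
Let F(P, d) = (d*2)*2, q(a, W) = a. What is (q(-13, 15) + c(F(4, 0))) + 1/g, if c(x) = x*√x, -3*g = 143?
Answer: -1862/143 ≈ -13.021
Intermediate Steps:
g = -143/3 (g = -⅓*143 = -143/3 ≈ -47.667)
F(P, d) = 4*d (F(P, d) = (2*d)*2 = 4*d)
c(x) = x^(3/2)
(q(-13, 15) + c(F(4, 0))) + 1/g = (-13 + (4*0)^(3/2)) + 1/(-143/3) = (-13 + 0^(3/2)) - 3/143 = (-13 + 0) - 3/143 = -13 - 3/143 = -1862/143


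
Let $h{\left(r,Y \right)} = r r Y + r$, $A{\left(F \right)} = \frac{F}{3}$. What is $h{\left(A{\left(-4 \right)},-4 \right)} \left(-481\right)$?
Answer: $\frac{36556}{9} \approx 4061.8$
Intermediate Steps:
$A{\left(F \right)} = \frac{F}{3}$ ($A{\left(F \right)} = F \frac{1}{3} = \frac{F}{3}$)
$h{\left(r,Y \right)} = r + Y r^{2}$ ($h{\left(r,Y \right)} = r^{2} Y + r = Y r^{2} + r = r + Y r^{2}$)
$h{\left(A{\left(-4 \right)},-4 \right)} \left(-481\right) = \frac{1}{3} \left(-4\right) \left(1 - 4 \cdot \frac{1}{3} \left(-4\right)\right) \left(-481\right) = - \frac{4 \left(1 - - \frac{16}{3}\right)}{3} \left(-481\right) = - \frac{4 \left(1 + \frac{16}{3}\right)}{3} \left(-481\right) = \left(- \frac{4}{3}\right) \frac{19}{3} \left(-481\right) = \left(- \frac{76}{9}\right) \left(-481\right) = \frac{36556}{9}$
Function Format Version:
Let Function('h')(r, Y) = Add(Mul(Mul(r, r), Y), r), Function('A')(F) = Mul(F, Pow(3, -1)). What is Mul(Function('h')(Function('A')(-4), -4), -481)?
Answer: Rational(36556, 9) ≈ 4061.8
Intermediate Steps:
Function('A')(F) = Mul(Rational(1, 3), F) (Function('A')(F) = Mul(F, Rational(1, 3)) = Mul(Rational(1, 3), F))
Function('h')(r, Y) = Add(r, Mul(Y, Pow(r, 2))) (Function('h')(r, Y) = Add(Mul(Pow(r, 2), Y), r) = Add(Mul(Y, Pow(r, 2)), r) = Add(r, Mul(Y, Pow(r, 2))))
Mul(Function('h')(Function('A')(-4), -4), -481) = Mul(Mul(Mul(Rational(1, 3), -4), Add(1, Mul(-4, Mul(Rational(1, 3), -4)))), -481) = Mul(Mul(Rational(-4, 3), Add(1, Mul(-4, Rational(-4, 3)))), -481) = Mul(Mul(Rational(-4, 3), Add(1, Rational(16, 3))), -481) = Mul(Mul(Rational(-4, 3), Rational(19, 3)), -481) = Mul(Rational(-76, 9), -481) = Rational(36556, 9)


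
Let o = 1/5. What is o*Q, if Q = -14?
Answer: -14/5 ≈ -2.8000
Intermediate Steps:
o = ⅕ ≈ 0.20000
o*Q = (⅕)*(-14) = -14/5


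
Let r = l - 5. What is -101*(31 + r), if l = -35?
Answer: 909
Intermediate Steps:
r = -40 (r = -35 - 5 = -40)
-101*(31 + r) = -101*(31 - 40) = -101*(-9) = 909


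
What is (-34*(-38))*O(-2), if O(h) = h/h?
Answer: 1292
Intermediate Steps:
O(h) = 1
(-34*(-38))*O(-2) = -34*(-38)*1 = 1292*1 = 1292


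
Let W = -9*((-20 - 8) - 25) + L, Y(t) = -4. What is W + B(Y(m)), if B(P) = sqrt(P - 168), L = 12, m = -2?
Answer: 489 + 2*I*sqrt(43) ≈ 489.0 + 13.115*I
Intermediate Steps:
B(P) = sqrt(-168 + P)
W = 489 (W = -9*((-20 - 8) - 25) + 12 = -9*(-28 - 25) + 12 = -9*(-53) + 12 = 477 + 12 = 489)
W + B(Y(m)) = 489 + sqrt(-168 - 4) = 489 + sqrt(-172) = 489 + 2*I*sqrt(43)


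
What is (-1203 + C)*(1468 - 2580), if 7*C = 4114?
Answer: 4789384/7 ≈ 6.8420e+5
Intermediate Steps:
C = 4114/7 (C = (⅐)*4114 = 4114/7 ≈ 587.71)
(-1203 + C)*(1468 - 2580) = (-1203 + 4114/7)*(1468 - 2580) = -4307/7*(-1112) = 4789384/7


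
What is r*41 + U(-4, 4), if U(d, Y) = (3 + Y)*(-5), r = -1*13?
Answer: -568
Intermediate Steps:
r = -13
U(d, Y) = -15 - 5*Y
r*41 + U(-4, 4) = -13*41 + (-15 - 5*4) = -533 + (-15 - 20) = -533 - 35 = -568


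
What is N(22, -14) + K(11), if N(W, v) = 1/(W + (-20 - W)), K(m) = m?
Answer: 219/20 ≈ 10.950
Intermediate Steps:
N(W, v) = -1/20 (N(W, v) = 1/(-20) = -1/20)
N(22, -14) + K(11) = -1/20 + 11 = 219/20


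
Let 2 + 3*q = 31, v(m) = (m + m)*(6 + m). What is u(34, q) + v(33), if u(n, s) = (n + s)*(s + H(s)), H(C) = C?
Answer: 30764/9 ≈ 3418.2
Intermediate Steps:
v(m) = 2*m*(6 + m) (v(m) = (2*m)*(6 + m) = 2*m*(6 + m))
q = 29/3 (q = -⅔ + (⅓)*31 = -⅔ + 31/3 = 29/3 ≈ 9.6667)
u(n, s) = 2*s*(n + s) (u(n, s) = (n + s)*(s + s) = (n + s)*(2*s) = 2*s*(n + s))
u(34, q) + v(33) = 2*(29/3)*(34 + 29/3) + 2*33*(6 + 33) = 2*(29/3)*(131/3) + 2*33*39 = 7598/9 + 2574 = 30764/9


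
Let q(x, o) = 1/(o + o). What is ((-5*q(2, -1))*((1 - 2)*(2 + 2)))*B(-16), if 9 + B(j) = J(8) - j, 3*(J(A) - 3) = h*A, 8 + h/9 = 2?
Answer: 1340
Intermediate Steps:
h = -54 (h = -72 + 9*2 = -72 + 18 = -54)
J(A) = 3 - 18*A (J(A) = 3 + (-54*A)/3 = 3 - 18*A)
q(x, o) = 1/(2*o)
B(j) = -150 - j (B(j) = -9 + ((3 - 18*8) - j) = -9 + ((3 - 144) - j) = -9 + (-141 - j) = -150 - j)
((-5*q(2, -1))*((1 - 2)*(2 + 2)))*B(-16) = ((-5/(2*(-1)))*((1 - 2)*(2 + 2)))*(-150 - 1*(-16)) = ((-5*(-1)/2)*(-1*4))*(-150 + 16) = (-5*(-½)*(-4))*(-134) = ((5/2)*(-4))*(-134) = -10*(-134) = 1340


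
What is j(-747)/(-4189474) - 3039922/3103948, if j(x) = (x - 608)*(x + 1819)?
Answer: -2056750868537/3250977360838 ≈ -0.63266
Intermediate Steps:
j(x) = (-608 + x)*(1819 + x)
j(-747)/(-4189474) - 3039922/3103948 = (-1105952 + (-747)² + 1211*(-747))/(-4189474) - 3039922/3103948 = (-1105952 + 558009 - 904617)*(-1/4189474) - 3039922*1/3103948 = -1452560*(-1/4189474) - 1519961/1551974 = 726280/2094737 - 1519961/1551974 = -2056750868537/3250977360838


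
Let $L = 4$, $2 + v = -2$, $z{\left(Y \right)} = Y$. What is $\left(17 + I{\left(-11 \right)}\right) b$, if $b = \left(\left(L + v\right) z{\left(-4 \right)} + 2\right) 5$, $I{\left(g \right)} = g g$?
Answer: $1380$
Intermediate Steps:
$v = -4$ ($v = -2 - 2 = -4$)
$I{\left(g \right)} = g^{2}$
$b = 10$ ($b = \left(\left(4 - 4\right) \left(-4\right) + 2\right) 5 = \left(0 \left(-4\right) + 2\right) 5 = \left(0 + 2\right) 5 = 2 \cdot 5 = 10$)
$\left(17 + I{\left(-11 \right)}\right) b = \left(17 + \left(-11\right)^{2}\right) 10 = \left(17 + 121\right) 10 = 138 \cdot 10 = 1380$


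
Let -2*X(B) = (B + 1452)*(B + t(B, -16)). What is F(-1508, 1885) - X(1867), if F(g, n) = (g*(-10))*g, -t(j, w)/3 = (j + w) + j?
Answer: -76304833/2 ≈ -3.8152e+7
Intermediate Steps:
t(j, w) = -6*j - 3*w (t(j, w) = -3*((j + w) + j) = -3*(w + 2*j) = -6*j - 3*w)
F(g, n) = -10*g² (F(g, n) = (-10*g)*g = -10*g²)
X(B) = -(48 - 5*B)*(1452 + B)/2 (X(B) = -(B + 1452)*(B + (-6*B - 3*(-16)))/2 = -(1452 + B)*(B + (-6*B + 48))/2 = -(1452 + B)*(B + (48 - 6*B))/2 = -(1452 + B)*(48 - 5*B)/2 = -(48 - 5*B)*(1452 + B)/2)
F(-1508, 1885) - X(1867) = -10*(-1508)² - (-34848 + 3606*1867 + (5/2)*1867²) = -10*2274064 - (-34848 + 6732402 + (5/2)*3485689) = -22740640 - (-34848 + 6732402 + 17428445/2) = -22740640 - 1*30823553/2 = -22740640 - 30823553/2 = -76304833/2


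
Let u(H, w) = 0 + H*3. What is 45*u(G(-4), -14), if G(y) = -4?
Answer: -540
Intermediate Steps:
u(H, w) = 3*H (u(H, w) = 0 + 3*H = 3*H)
45*u(G(-4), -14) = 45*(3*(-4)) = 45*(-12) = -540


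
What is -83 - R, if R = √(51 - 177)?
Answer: -83 - 3*I*√14 ≈ -83.0 - 11.225*I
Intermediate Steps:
R = 3*I*√14 (R = √(-126) = 3*I*√14 ≈ 11.225*I)
-83 - R = -83 - 3*I*√14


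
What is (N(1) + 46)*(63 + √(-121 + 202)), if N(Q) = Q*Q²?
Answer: 3384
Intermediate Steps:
N(Q) = Q³
(N(1) + 46)*(63 + √(-121 + 202)) = (1³ + 46)*(63 + √(-121 + 202)) = (1 + 46)*(63 + √81) = 47*(63 + 9) = 47*72 = 3384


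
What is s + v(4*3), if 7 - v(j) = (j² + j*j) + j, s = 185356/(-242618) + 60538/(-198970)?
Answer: -3548940751396/12068425865 ≈ -294.07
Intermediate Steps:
s = -12891972951/12068425865 (s = 185356*(-1/242618) + 60538*(-1/198970) = -92678/121309 - 30269/99485 = -12891972951/12068425865 ≈ -1.0682)
v(j) = 7 - j - 2*j² (v(j) = 7 - ((j² + j*j) + j) = 7 - ((j² + j²) + j) = 7 - (2*j² + j) = 7 - (j + 2*j²) = 7 + (-j - 2*j²) = 7 - j - 2*j²)
s + v(4*3) = -12891972951/12068425865 + (7 - 4*3 - 2*(4*3)²) = -12891972951/12068425865 + (7 - 1*12 - 2*12²) = -12891972951/12068425865 + (7 - 12 - 2*144) = -12891972951/12068425865 + (7 - 12 - 288) = -12891972951/12068425865 - 293 = -3548940751396/12068425865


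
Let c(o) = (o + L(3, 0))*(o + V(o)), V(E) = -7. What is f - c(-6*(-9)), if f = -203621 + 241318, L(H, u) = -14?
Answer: 35817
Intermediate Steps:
c(o) = (-14 + o)*(-7 + o) (c(o) = (o - 14)*(o - 7) = (-14 + o)*(-7 + o))
f = 37697
f - c(-6*(-9)) = 37697 - (98 + (-6*(-9))² - (-126)*(-9)) = 37697 - (98 + 54² - 21*54) = 37697 - (98 + 2916 - 1134) = 37697 - 1*1880 = 37697 - 1880 = 35817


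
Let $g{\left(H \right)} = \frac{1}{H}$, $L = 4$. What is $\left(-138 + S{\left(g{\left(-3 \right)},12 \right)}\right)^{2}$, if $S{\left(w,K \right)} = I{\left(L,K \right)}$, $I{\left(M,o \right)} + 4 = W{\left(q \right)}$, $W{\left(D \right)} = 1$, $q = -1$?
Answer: $19881$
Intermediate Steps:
$I{\left(M,o \right)} = -3$ ($I{\left(M,o \right)} = -4 + 1 = -3$)
$S{\left(w,K \right)} = -3$
$\left(-138 + S{\left(g{\left(-3 \right)},12 \right)}\right)^{2} = \left(-138 - 3\right)^{2} = \left(-141\right)^{2} = 19881$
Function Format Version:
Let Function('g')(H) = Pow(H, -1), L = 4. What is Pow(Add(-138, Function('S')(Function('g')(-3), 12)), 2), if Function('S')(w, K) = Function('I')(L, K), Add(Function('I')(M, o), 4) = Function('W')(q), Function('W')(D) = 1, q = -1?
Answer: 19881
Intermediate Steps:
Function('I')(M, o) = -3 (Function('I')(M, o) = Add(-4, 1) = -3)
Function('S')(w, K) = -3
Pow(Add(-138, Function('S')(Function('g')(-3), 12)), 2) = Pow(Add(-138, -3), 2) = Pow(-141, 2) = 19881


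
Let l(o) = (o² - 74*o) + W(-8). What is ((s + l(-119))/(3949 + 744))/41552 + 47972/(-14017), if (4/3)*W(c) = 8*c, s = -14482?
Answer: -719583951351/210258812624 ≈ -3.4224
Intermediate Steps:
W(c) = 6*c (W(c) = 3*(8*c)/4 = 6*c)
l(o) = -48 + o² - 74*o (l(o) = (o² - 74*o) + 6*(-8) = (o² - 74*o) - 48 = -48 + o² - 74*o)
((s + l(-119))/(3949 + 744))/41552 + 47972/(-14017) = ((-14482 + (-48 + (-119)² - 74*(-119)))/(3949 + 744))/41552 + 47972/(-14017) = ((-14482 + (-48 + 14161 + 8806))/4693)*(1/41552) + 47972*(-1/14017) = ((-14482 + 22919)*(1/4693))*(1/41552) - 47972/14017 = (8437*(1/4693))*(1/41552) - 47972/14017 = (649/361)*(1/41552) - 47972/14017 = 649/15000272 - 47972/14017 = -719583951351/210258812624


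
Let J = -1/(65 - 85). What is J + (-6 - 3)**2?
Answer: 1621/20 ≈ 81.050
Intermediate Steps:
J = 1/20 (J = -1/(-20) = -1*(-1/20) = 1/20 ≈ 0.050000)
J + (-6 - 3)**2 = 1/20 + (-6 - 3)**2 = 1/20 + (-9)**2 = 1/20 + 81 = 1621/20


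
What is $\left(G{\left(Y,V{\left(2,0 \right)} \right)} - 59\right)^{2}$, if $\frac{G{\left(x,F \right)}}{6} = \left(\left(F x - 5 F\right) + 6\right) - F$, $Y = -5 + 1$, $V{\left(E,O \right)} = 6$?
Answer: $146689$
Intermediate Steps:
$Y = -4$
$G{\left(x,F \right)} = 36 - 36 F + 6 F x$ ($G{\left(x,F \right)} = 6 \left(\left(\left(F x - 5 F\right) + 6\right) - F\right) = 6 \left(\left(\left(- 5 F + F x\right) + 6\right) - F\right) = 6 \left(\left(6 - 5 F + F x\right) - F\right) = 6 \left(6 - 6 F + F x\right) = 36 - 36 F + 6 F x$)
$\left(G{\left(Y,V{\left(2,0 \right)} \right)} - 59\right)^{2} = \left(\left(36 - 216 + 6 \cdot 6 \left(-4\right)\right) - 59\right)^{2} = \left(\left(36 - 216 - 144\right) - 59\right)^{2} = \left(-324 - 59\right)^{2} = \left(-383\right)^{2} = 146689$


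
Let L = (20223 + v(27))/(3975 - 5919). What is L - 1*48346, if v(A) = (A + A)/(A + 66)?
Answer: -323794475/6696 ≈ -48356.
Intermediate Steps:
v(A) = 2*A/(66 + A) (v(A) = (2*A)/(66 + A) = 2*A/(66 + A))
L = -69659/6696 (L = (20223 + 2*27/(66 + 27))/(3975 - 5919) = (20223 + 2*27/93)/(-1944) = (20223 + 2*27*(1/93))*(-1/1944) = (20223 + 18/31)*(-1/1944) = (626931/31)*(-1/1944) = -69659/6696 ≈ -10.403)
L - 1*48346 = -69659/6696 - 1*48346 = -69659/6696 - 48346 = -323794475/6696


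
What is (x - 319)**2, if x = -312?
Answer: 398161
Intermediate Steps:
(x - 319)**2 = (-312 - 319)**2 = (-631)**2 = 398161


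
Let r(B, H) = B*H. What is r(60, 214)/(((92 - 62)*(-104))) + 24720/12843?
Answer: -243827/111306 ≈ -2.1906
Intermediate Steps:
r(60, 214)/(((92 - 62)*(-104))) + 24720/12843 = (60*214)/(((92 - 62)*(-104))) + 24720/12843 = 12840/((30*(-104))) + 24720*(1/12843) = 12840/(-3120) + 8240/4281 = 12840*(-1/3120) + 8240/4281 = -107/26 + 8240/4281 = -243827/111306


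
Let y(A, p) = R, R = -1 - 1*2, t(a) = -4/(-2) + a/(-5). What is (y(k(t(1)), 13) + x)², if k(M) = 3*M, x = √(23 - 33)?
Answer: (3 - I*√10)² ≈ -1.0 - 18.974*I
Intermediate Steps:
x = I*√10 (x = √(-10) = I*√10 ≈ 3.1623*I)
t(a) = 2 - a/5 (t(a) = -4*(-½) + a*(-⅕) = 2 - a/5)
R = -3 (R = -1 - 2 = -3)
y(A, p) = -3
(y(k(t(1)), 13) + x)² = (-3 + I*√10)²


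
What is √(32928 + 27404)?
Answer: 2*√15083 ≈ 245.63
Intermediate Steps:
√(32928 + 27404) = √60332 = 2*√15083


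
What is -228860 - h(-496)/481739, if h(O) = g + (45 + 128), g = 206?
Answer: -110250787919/481739 ≈ -2.2886e+5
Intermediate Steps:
h(O) = 379 (h(O) = 206 + (45 + 128) = 206 + 173 = 379)
-228860 - h(-496)/481739 = -228860 - 379/481739 = -110250787919/481739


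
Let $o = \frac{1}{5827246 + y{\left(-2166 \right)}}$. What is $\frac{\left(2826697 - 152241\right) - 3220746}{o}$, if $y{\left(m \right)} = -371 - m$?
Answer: $-3184346807890$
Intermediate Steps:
$o = \frac{1}{5829041}$ ($o = \frac{1}{5827246 - -1795} = \frac{1}{5827246 + \left(-371 + 2166\right)} = \frac{1}{5827246 + 1795} = \frac{1}{5829041} \approx 1.7155 \cdot 10^{-7}$)
$\frac{\left(2826697 - 152241\right) - 3220746}{o} = \left(\left(2826697 - 152241\right) - 3220746\right) \frac{1}{\frac{1}{5829041}} = \left(2674456 - 3220746\right) 5829041 = \left(-546290\right) 5829041 = -3184346807890$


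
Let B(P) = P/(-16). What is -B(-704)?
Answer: -44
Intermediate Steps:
B(P) = -P/16 (B(P) = P*(-1/16) = -P/16)
-B(-704) = -(-1)*(-704)/16 = -1*44 = -44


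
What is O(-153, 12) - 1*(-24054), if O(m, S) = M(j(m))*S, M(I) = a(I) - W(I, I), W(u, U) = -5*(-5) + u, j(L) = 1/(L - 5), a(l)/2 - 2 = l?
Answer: 1880352/79 ≈ 23802.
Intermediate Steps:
a(l) = 4 + 2*l
j(L) = 1/(-5 + L)
W(u, U) = 25 + u
M(I) = -21 + I (M(I) = (4 + 2*I) - (25 + I) = (4 + 2*I) + (-25 - I) = -21 + I)
O(m, S) = S*(-21 + 1/(-5 + m)) (O(m, S) = (-21 + 1/(-5 + m))*S = S*(-21 + 1/(-5 + m)))
O(-153, 12) - 1*(-24054) = 12*(106 - 21*(-153))/(-5 - 153) - 1*(-24054) = 12*(106 + 3213)/(-158) + 24054 = 12*(-1/158)*3319 + 24054 = -19914/79 + 24054 = 1880352/79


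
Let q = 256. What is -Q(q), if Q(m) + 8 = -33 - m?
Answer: 297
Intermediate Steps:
Q(m) = -41 - m (Q(m) = -8 + (-33 - m) = -41 - m)
-Q(q) = -(-41 - 1*256) = -(-41 - 256) = -1*(-297) = 297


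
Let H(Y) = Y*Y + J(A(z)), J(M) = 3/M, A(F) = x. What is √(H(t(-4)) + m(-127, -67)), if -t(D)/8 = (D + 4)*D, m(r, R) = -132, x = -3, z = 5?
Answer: I*√133 ≈ 11.533*I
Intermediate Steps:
A(F) = -3
t(D) = -8*D*(4 + D) (t(D) = -8*(D + 4)*D = -8*(4 + D)*D = -8*D*(4 + D))
H(Y) = -1 + Y² (H(Y) = Y*Y + 3/(-3) = Y² + 3*(-⅓) = Y² - 1 = -1 + Y²)
√(H(t(-4)) + m(-127, -67)) = √((-1 + (-8*(-4)*(4 - 4))²) - 132) = √((-1 + (-8*(-4)*0)²) - 132) = √((-1 + 0²) - 132) = √((-1 + 0) - 132) = √(-1 - 132) = √(-133) = I*√133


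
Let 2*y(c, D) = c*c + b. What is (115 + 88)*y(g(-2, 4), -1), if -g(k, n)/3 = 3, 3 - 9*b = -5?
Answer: 149611/18 ≈ 8311.7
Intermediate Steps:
b = 8/9 (b = ⅓ - ⅑*(-5) = ⅓ + 5/9 = 8/9 ≈ 0.88889)
g(k, n) = -9 (g(k, n) = -3*3 = -9)
y(c, D) = 4/9 + c²/2 (y(c, D) = (c*c + 8/9)/2 = (c² + 8/9)/2 = (8/9 + c²)/2 = 4/9 + c²/2)
(115 + 88)*y(g(-2, 4), -1) = (115 + 88)*(4/9 + (½)*(-9)²) = 203*(4/9 + (½)*81) = 203*(4/9 + 81/2) = 203*(737/18) = 149611/18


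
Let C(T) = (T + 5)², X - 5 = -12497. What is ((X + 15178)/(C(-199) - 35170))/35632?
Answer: 79/2584368 ≈ 3.0568e-5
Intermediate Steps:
X = -12492 (X = 5 - 12497 = -12492)
C(T) = (5 + T)²
((X + 15178)/(C(-199) - 35170))/35632 = ((-12492 + 15178)/((5 - 199)² - 35170))/35632 = (2686/((-194)² - 35170))*(1/35632) = (2686/(37636 - 35170))*(1/35632) = (2686/2466)*(1/35632) = (2686*(1/2466))*(1/35632) = (1343/1233)*(1/35632) = 79/2584368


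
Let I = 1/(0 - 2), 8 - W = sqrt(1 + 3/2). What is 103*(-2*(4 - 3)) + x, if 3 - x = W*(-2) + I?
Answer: -373/2 - sqrt(10) ≈ -189.66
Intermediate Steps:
W = 8 - sqrt(10)/2 (W = 8 - sqrt(1 + 3/2) = 8 - sqrt(5/2) = 8 - sqrt(10)/2 ≈ 6.4189)
I = -1/2 (I = 1/(-2) = -1/2 ≈ -0.50000)
x = 39/2 - sqrt(10) (x = 3 - ((8 - sqrt(10)/2)*(-2) - 1/2) = 3 - ((-16 + sqrt(10)) - 1/2) = 3 - (-33/2 + sqrt(10)) = 3 + (33/2 - sqrt(10)) = 39/2 - sqrt(10) ≈ 16.338)
103*(-2*(4 - 3)) + x = 103*(-2*(4 - 3)) + (39/2 - sqrt(10)) = 103*(-2*1) + (39/2 - sqrt(10)) = 103*(-2) + (39/2 - sqrt(10)) = -206 + (39/2 - sqrt(10)) = -373/2 - sqrt(10)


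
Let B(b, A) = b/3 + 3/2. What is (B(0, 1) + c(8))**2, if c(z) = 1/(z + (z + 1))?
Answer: 2809/1156 ≈ 2.4299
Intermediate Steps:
c(z) = 1/(1 + 2*z) (c(z) = 1/(z + (1 + z)) = 1/(1 + 2*z))
B(b, A) = 3/2 + b/3 (B(b, A) = b*(1/3) + 3*(1/2) = b/3 + 3/2 = 3/2 + b/3)
(B(0, 1) + c(8))**2 = ((3/2 + (1/3)*0) + 1/(1 + 2*8))**2 = ((3/2 + 0) + 1/(1 + 16))**2 = (3/2 + 1/17)**2 = (53/34)**2 = 2809/1156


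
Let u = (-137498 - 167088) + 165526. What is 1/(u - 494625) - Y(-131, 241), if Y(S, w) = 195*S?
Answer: 16187483324/633685 ≈ 25545.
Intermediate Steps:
u = -139060 (u = -304586 + 165526 = -139060)
1/(u - 494625) - Y(-131, 241) = 1/(-139060 - 494625) - 195*(-131) = 1/(-633685) - 1*(-25545) = -1/633685 + 25545 = 16187483324/633685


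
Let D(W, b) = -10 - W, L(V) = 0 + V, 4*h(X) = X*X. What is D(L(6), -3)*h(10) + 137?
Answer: -263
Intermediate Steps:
h(X) = X²/4 (h(X) = (X*X)/4 = X²/4)
L(V) = V
D(L(6), -3)*h(10) + 137 = (-10 - 1*6)*((¼)*10²) + 137 = (-10 - 6)*((¼)*100) + 137 = -16*25 + 137 = -400 + 137 = -263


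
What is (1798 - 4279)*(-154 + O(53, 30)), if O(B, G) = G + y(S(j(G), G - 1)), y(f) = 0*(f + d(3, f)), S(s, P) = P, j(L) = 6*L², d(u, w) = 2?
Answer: 307644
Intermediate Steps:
y(f) = 0 (y(f) = 0*(f + 2) = 0*(2 + f) = 0)
O(B, G) = G (O(B, G) = G + 0 = G)
(1798 - 4279)*(-154 + O(53, 30)) = (1798 - 4279)*(-154 + 30) = -2481*(-124) = 307644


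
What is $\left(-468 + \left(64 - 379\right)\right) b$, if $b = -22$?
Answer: $17226$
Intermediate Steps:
$\left(-468 + \left(64 - 379\right)\right) b = \left(-468 + \left(64 - 379\right)\right) \left(-22\right) = \left(-468 - 315\right) \left(-22\right) = \left(-783\right) \left(-22\right) = 17226$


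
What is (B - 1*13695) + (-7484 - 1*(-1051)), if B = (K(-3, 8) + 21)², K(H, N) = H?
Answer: -19804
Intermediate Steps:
B = 324 (B = (-3 + 21)² = 18² = 324)
(B - 1*13695) + (-7484 - 1*(-1051)) = (324 - 1*13695) + (-7484 - 1*(-1051)) = (324 - 13695) + (-7484 + 1051) = -13371 - 6433 = -19804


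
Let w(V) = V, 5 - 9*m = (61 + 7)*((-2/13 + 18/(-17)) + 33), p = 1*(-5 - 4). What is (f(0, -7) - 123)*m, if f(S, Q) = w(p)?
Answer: 411180/13 ≈ 31629.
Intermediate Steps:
p = -9 (p = 1*(-9) = -9)
m = -3115/13 (m = 5/9 - (61 + 7)*((-2/13 + 18/(-17)) + 33)/9 = 5/9 - 68*((-2*1/13 + 18*(-1/17)) + 33)/9 = 5/9 - 68*((-2/13 - 18/17) + 33)/9 = 5/9 - 68*(-268/221 + 33)/9 = 5/9 - 68*7025/(9*221) = 5/9 - ⅑*28100/13 = 5/9 - 28100/117 = -3115/13 ≈ -239.62)
f(S, Q) = -9
(f(0, -7) - 123)*m = (-9 - 123)*(-3115/13) = -132*(-3115/13) = 411180/13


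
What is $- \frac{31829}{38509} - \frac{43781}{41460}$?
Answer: $- \frac{3005592869}{1596583140} \approx -1.8825$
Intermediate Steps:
$- \frac{31829}{38509} - \frac{43781}{41460} = - \frac{3005592869}{1596583140}$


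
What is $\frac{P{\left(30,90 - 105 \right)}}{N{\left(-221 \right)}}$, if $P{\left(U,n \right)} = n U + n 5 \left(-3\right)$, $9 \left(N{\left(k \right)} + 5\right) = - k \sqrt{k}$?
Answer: $\frac{91125}{10795886} + \frac{447525 i \sqrt{221}}{10795886} \approx 0.0084407 + 0.61625 i$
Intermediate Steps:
$N{\left(k \right)} = -5 - \frac{k^{\frac{3}{2}}}{9}$ ($N{\left(k \right)} = -5 + \frac{- k \sqrt{k}}{9} = -5 + \frac{\left(-1\right) k^{\frac{3}{2}}}{9} = -5 - \frac{k^{\frac{3}{2}}}{9}$)
$P{\left(U,n \right)} = - 15 n + U n$ ($P{\left(U,n \right)} = U n + 5 n \left(-3\right) = U n - 15 n = - 15 n + U n$)
$\frac{P{\left(30,90 - 105 \right)}}{N{\left(-221 \right)}} = \frac{\left(90 - 105\right) \left(-15 + 30\right)}{-5 - \frac{\left(-221\right)^{\frac{3}{2}}}{9}} = \frac{\left(90 - 105\right) 15}{-5 - \frac{\left(-221\right) i \sqrt{221}}{9}} = \frac{\left(-15\right) 15}{-5 + \frac{221 i \sqrt{221}}{9}} = - \frac{225}{-5 + \frac{221 i \sqrt{221}}{9}}$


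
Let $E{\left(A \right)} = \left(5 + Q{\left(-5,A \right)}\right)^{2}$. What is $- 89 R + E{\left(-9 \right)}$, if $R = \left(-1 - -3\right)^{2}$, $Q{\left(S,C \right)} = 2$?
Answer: $-307$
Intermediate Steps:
$R = 4$ ($R = \left(-1 + \left(-1 + 4\right)\right)^{2} = \left(-1 + 3\right)^{2} = 2^{2} = 4$)
$E{\left(A \right)} = 49$ ($E{\left(A \right)} = \left(5 + 2\right)^{2} = 7^{2} = 49$)
$- 89 R + E{\left(-9 \right)} = \left(-89\right) 4 + 49 = -356 + 49 = -307$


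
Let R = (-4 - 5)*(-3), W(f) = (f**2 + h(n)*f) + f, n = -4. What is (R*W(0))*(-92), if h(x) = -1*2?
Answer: 0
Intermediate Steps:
h(x) = -2
W(f) = f**2 - f (W(f) = (f**2 - 2*f) + f = f**2 - f)
R = 27 (R = -9*(-3) = 27)
(R*W(0))*(-92) = (27*(0*(-1 + 0)))*(-92) = (27*(0*(-1)))*(-92) = (27*0)*(-92) = 0*(-92) = 0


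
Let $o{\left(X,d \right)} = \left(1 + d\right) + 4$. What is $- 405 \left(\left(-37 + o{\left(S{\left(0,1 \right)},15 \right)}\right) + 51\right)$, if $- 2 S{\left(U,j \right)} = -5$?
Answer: $-13770$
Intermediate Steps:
$S{\left(U,j \right)} = \frac{5}{2}$ ($S{\left(U,j \right)} = \left(- \frac{1}{2}\right) \left(-5\right) = \frac{5}{2}$)
$o{\left(X,d \right)} = 5 + d$
$- 405 \left(\left(-37 + o{\left(S{\left(0,1 \right)},15 \right)}\right) + 51\right) = - 405 \left(\left(-37 + \left(5 + 15\right)\right) + 51\right) = - 405 \left(\left(-37 + 20\right) + 51\right) = - 405 \left(-17 + 51\right) = \left(-405\right) 34 = -13770$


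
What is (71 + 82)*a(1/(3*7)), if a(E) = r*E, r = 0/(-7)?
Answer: 0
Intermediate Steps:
r = 0 (r = 0*(-1/7) = 0)
a(E) = 0 (a(E) = 0*E = 0)
(71 + 82)*a(1/(3*7)) = (71 + 82)*0 = 153*0 = 0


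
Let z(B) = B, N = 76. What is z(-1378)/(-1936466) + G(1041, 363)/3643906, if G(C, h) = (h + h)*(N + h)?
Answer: 22221433114/252010717007 ≈ 0.088176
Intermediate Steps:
G(C, h) = 2*h*(76 + h) (G(C, h) = (h + h)*(76 + h) = (2*h)*(76 + h) = 2*h*(76 + h))
z(-1378)/(-1936466) + G(1041, 363)/3643906 = -1378/(-1936466) + (2*363*(76 + 363))/3643906 = -1378*(-1/1936466) + (2*363*439)*(1/3643906) = 689/968233 + 318714*(1/3643906) = 689/968233 + 159357/1821953 = 22221433114/252010717007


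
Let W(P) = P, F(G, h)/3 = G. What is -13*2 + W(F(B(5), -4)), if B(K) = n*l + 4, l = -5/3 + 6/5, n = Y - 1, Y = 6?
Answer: -21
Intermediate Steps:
n = 5 (n = 6 - 1 = 5)
l = -7/15 (l = -5*⅓ + 6*(⅕) = -5/3 + 6/5 = -7/15 ≈ -0.46667)
B(K) = 5/3 (B(K) = 5*(-7/15) + 4 = -7/3 + 4 = 5/3)
F(G, h) = 3*G
-13*2 + W(F(B(5), -4)) = -13*2 + 3*(5/3) = -26 + 5 = -21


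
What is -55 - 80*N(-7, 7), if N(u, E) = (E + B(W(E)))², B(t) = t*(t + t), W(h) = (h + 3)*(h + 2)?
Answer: -21013347975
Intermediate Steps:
W(h) = (2 + h)*(3 + h) (W(h) = (3 + h)*(2 + h) = (2 + h)*(3 + h))
B(t) = 2*t² (B(t) = t*(2*t) = 2*t²)
N(u, E) = (E + 2*(6 + E² + 5*E)²)²
-55 - 80*N(-7, 7) = -55 - 80*(7 + 2*(6 + 7² + 5*7)²)² = -55 - 80*(7 + 2*(6 + 49 + 35)²)² = -55 - 80*(7 + 2*90²)² = -55 - 80*(7 + 2*8100)² = -55 - 80*(7 + 16200)² = -55 - 80*16207² = -55 - 80*262666849 = -55 - 21013347920 = -21013347975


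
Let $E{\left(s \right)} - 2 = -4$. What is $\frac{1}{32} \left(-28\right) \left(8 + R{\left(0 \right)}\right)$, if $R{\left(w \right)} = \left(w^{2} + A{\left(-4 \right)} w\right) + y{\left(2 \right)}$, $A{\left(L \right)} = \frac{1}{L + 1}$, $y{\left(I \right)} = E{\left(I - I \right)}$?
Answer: $- \frac{21}{4} \approx -5.25$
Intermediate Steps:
$E{\left(s \right)} = -2$ ($E{\left(s \right)} = 2 - 4 = -2$)
$y{\left(I \right)} = -2$
$A{\left(L \right)} = \frac{1}{1 + L}$
$R{\left(w \right)} = -2 + w^{2} - \frac{w}{3}$ ($R{\left(w \right)} = \left(w^{2} + \frac{w}{1 - 4}\right) - 2 = \left(w^{2} + \frac{w}{-3}\right) - 2 = \left(w^{2} - \frac{w}{3}\right) - 2 = -2 + w^{2} - \frac{w}{3}$)
$\frac{1}{32} \left(-28\right) \left(8 + R{\left(0 \right)}\right) = \frac{1}{32} \left(-28\right) \left(8 - \left(2 - 0^{2}\right)\right) = \frac{1}{32} \left(-28\right) \left(8 + \left(-2 + 0 + 0\right)\right) = - \frac{7 \left(8 - 2\right)}{8} = \left(- \frac{7}{8}\right) 6 = - \frac{21}{4}$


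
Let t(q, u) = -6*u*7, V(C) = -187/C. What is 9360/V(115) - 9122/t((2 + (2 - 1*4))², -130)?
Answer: -2939424907/510510 ≈ -5757.8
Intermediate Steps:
t(q, u) = -42*u
9360/V(115) - 9122/t((2 + (2 - 1*4))², -130) = 9360/((-187/115)) - 9122/((-42*(-130))) = 9360/((-187*1/115)) - 9122/5460 = 9360/(-187/115) - 9122*1/5460 = 9360*(-115/187) - 4561/2730 = -1076400/187 - 4561/2730 = -2939424907/510510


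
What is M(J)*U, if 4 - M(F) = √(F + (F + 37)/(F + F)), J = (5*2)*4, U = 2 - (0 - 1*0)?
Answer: 8 - √16385/10 ≈ -4.8004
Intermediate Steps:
U = 2 (U = 2 - (0 + 0) = 2 - 1*0 = 2 + 0 = 2)
J = 40 (J = 10*4 = 40)
M(F) = 4 - √(F + (37 + F)/(2*F)) (M(F) = 4 - √(F + (F + 37)/(F + F)) = 4 - √(F + (37 + F)/((2*F))) = 4 - √(F + (37 + F)*(1/(2*F))) = 4 - √(F + (37 + F)/(2*F)))
M(J)*U = (4 - √(2 + 4*40 + 74/40)/2)*2 = (4 - √(2 + 160 + 74*(1/40))/2)*2 = (4 - √(2 + 160 + 37/20)/2)*2 = (4 - √16385/20)*2 = 8 - √16385/10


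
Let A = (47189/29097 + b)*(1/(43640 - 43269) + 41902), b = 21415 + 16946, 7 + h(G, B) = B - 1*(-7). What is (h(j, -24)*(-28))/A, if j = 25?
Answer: 172719792/413157740661749 ≈ 4.1805e-7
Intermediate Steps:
h(G, B) = B (h(G, B) = -7 + (B - 1*(-7)) = -7 + (B + 7) = -7 + (7 + B) = B)
b = 38361
A = 826315481323498/514047 (A = (47189/29097 + 38361)*(1/(43640 - 43269) + 41902) = (47189*(1/29097) + 38361)*(1/371 + 41902) = (47189/29097 + 38361)*(1/371 + 41902) = (1116237206/29097)*(15545643/371) = 826315481323498/514047 ≈ 1.6075e+9)
(h(j, -24)*(-28))/A = (-24*(-28))/(826315481323498/514047) = 672*(514047/826315481323498) = 172719792/413157740661749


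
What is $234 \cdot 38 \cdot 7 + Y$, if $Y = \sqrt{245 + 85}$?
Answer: $62244 + \sqrt{330} \approx 62262.0$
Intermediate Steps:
$Y = \sqrt{330} \approx 18.166$
$234 \cdot 38 \cdot 7 + Y = 234 \cdot 38 \cdot 7 + \sqrt{330} = 234 \cdot 266 + \sqrt{330} = 62244 + \sqrt{330}$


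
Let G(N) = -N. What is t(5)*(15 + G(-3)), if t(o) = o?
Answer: 90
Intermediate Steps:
t(5)*(15 + G(-3)) = 5*(15 - 1*(-3)) = 5*(15 + 3) = 5*18 = 90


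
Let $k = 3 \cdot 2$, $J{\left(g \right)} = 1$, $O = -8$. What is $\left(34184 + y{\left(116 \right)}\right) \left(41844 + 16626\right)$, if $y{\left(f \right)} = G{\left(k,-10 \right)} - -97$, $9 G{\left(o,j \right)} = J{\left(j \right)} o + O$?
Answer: $\frac{6013191230}{3} \approx 2.0044 \cdot 10^{9}$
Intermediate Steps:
$k = 6$
$G{\left(o,j \right)} = - \frac{8}{9} + \frac{o}{9}$ ($G{\left(o,j \right)} = \frac{1 o - 8}{9} = \frac{o - 8}{9} = \frac{-8 + o}{9} = - \frac{8}{9} + \frac{o}{9}$)
$y{\left(f \right)} = \frac{871}{9}$ ($y{\left(f \right)} = \left(- \frac{8}{9} + \frac{1}{9} \cdot 6\right) - -97 = \left(- \frac{8}{9} + \frac{2}{3}\right) + 97 = - \frac{2}{9} + 97 = \frac{871}{9}$)
$\left(34184 + y{\left(116 \right)}\right) \left(41844 + 16626\right) = \left(34184 + \frac{871}{9}\right) \left(41844 + 16626\right) = \frac{308527}{9} \cdot 58470 = \frac{6013191230}{3}$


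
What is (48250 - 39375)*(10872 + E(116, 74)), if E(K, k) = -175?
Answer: 94935875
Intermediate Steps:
(48250 - 39375)*(10872 + E(116, 74)) = (48250 - 39375)*(10872 - 175) = 8875*10697 = 94935875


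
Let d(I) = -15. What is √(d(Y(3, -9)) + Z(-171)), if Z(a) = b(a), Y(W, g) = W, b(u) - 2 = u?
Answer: 2*I*√46 ≈ 13.565*I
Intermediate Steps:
b(u) = 2 + u
Z(a) = 2 + a
√(d(Y(3, -9)) + Z(-171)) = √(-15 + (2 - 171)) = √(-15 - 169) = √(-184) = 2*I*√46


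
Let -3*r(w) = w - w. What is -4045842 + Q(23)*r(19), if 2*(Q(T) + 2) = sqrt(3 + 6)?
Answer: -4045842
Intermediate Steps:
Q(T) = -1/2 (Q(T) = -2 + sqrt(3 + 6)/2 = -2 + sqrt(9)/2 = -2 + (1/2)*3 = -2 + 3/2 = -1/2)
r(w) = 0 (r(w) = -(w - w)/3 = -1/3*0 = 0)
-4045842 + Q(23)*r(19) = -4045842 - 1/2*0 = -4045842 + 0 = -4045842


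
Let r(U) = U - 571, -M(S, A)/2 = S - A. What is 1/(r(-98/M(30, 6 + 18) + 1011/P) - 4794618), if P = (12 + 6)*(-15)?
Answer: -45/215783306 ≈ -2.0854e-7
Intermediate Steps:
M(S, A) = -2*S + 2*A (M(S, A) = -2*(S - A) = -2*S + 2*A)
P = -270 (P = 18*(-15) = -270)
r(U) = -571 + U
1/(r(-98/M(30, 6 + 18) + 1011/P) - 4794618) = 1/((-571 + (-98/(-2*30 + 2*(6 + 18)) + 1011/(-270))) - 4794618) = 1/((-571 + (-98/(-60 + 2*24) + 1011*(-1/270))) - 4794618) = 1/((-571 + (-98/(-60 + 48) - 337/90)) - 4794618) = 1/((-571 + (-98/(-12) - 337/90)) - 4794618) = 1/((-571 + (-98*(-1/12) - 337/90)) - 4794618) = 1/((-571 + (49/6 - 337/90)) - 4794618) = 1/((-571 + 199/45) - 4794618) = 1/(-25496/45 - 4794618) = 1/(-215783306/45) = -45/215783306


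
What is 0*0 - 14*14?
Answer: -196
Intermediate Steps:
0*0 - 14*14 = 0 - 196 = -196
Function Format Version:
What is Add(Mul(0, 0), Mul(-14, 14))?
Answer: -196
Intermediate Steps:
Add(Mul(0, 0), Mul(-14, 14)) = Add(0, -196) = -196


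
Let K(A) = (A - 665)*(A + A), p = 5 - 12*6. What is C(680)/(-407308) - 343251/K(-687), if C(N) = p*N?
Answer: -4597869619/63052907632 ≈ -0.072921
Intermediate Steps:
p = -67 (p = 5 - 72 = -67)
K(A) = 2*A*(-665 + A) (K(A) = (-665 + A)*(2*A) = 2*A*(-665 + A))
C(N) = -67*N
C(680)/(-407308) - 343251/K(-687) = -67*680/(-407308) - 343251*(-1/(1374*(-665 - 687))) = -45560*(-1/407308) - 343251/(2*(-687)*(-1352)) = 11390/101827 - 343251/1857648 = 11390/101827 - 343251*1/1857648 = 11390/101827 - 114417/619216 = -4597869619/63052907632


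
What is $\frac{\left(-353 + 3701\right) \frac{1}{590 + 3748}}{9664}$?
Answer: $\frac{93}{1164512} \approx 7.9862 \cdot 10^{-5}$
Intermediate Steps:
$\frac{\left(-353 + 3701\right) \frac{1}{590 + 3748}}{9664} = \frac{3348}{4338} \cdot \frac{1}{9664} = 3348 \cdot \frac{1}{4338} \cdot \frac{1}{9664} = \frac{186}{241} \cdot \frac{1}{9664} = \frac{93}{1164512}$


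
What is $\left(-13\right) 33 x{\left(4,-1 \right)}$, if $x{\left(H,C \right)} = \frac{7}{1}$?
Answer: $-3003$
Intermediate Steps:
$x{\left(H,C \right)} = 7$ ($x{\left(H,C \right)} = 7 \cdot 1 = 7$)
$\left(-13\right) 33 x{\left(4,-1 \right)} = \left(-13\right) 33 \cdot 7 = \left(-429\right) 7 = -3003$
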